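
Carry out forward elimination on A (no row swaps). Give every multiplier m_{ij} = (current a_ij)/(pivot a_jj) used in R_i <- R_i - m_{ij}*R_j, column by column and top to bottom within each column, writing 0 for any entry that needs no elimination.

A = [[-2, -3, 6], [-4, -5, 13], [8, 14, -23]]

Forward elimination:
R2 <- R2 - (2)*R1:  [ 0  1  1 ]
R3 <- R3 - (-4)*R1:  [ 0  2  1 ]
R3 <- R3 - (2)*R2:  [  0   0  -1 ]
Multipliers (in order of application): m_{21} = 2, m_{31} = -4, m_{32} = 2

multipliers: 2, -4, 2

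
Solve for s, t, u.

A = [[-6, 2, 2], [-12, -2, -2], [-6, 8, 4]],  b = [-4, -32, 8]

(2, 1, 3)

Forward elimination on [A|b]:
R2 <- R2 - (2)*R1:  [   0   -6   -6  -24 ]
R3 <- R3 - (1)*R1:  [  0   6   2  12 ]
R3 <- R3 - (-1)*R2:  [   0    0   -4  -12 ]
Row echelon form:
[ -6   2   2  |   -4 ]
[  0  -6  -6  |  -24 ]
[  0   0  -4  |  -12 ]
Back-substitution:
u = (-12) / -4 = 3
t = (-24 - (-6)*(3)) / -6 = 1
s = (-4 - (2)*(1) - (2)*(3)) / -6 = 2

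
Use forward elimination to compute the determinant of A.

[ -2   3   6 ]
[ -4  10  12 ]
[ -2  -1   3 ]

det(A) = 24

Forward elimination:
R2 <- R2 - (2)*R1:  [ 0  4  0 ]
R3 <- R3 - (1)*R1:  [  0  -4  -3 ]
R3 <- R3 - (-1)*R2:  [  0   0  -3 ]
Upper-triangular form:
[ -2  3   6 ]
[  0  4   0 ]
[  0  0  -3 ]
det(A) = (-1)^0 * (-2) * (4) * (-3) = 24  (0 row swaps -> sign +1)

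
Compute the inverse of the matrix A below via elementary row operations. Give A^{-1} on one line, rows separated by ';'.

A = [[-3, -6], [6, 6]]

Gauss-Jordan on [A | I]:
R1 <- (1/-3)*R1:  [    1     2  |  -1/3     0 ]
R2 <- R2 - (6)*R1:  [  0  -6  |   2   1 ]
R2 <- (1/-6)*R2:  [    0     1  |  -1/3  -1/6 ]
R1 <- R1 - (2)*R2:  [   1    0  |  1/3  1/3 ]
Right block of [I | A^{-1}] is the inverse:
[  1/3   1/3 ]
[ -1/3  -1/6 ]

inverse = [1/3 1/3; -1/3 -1/6]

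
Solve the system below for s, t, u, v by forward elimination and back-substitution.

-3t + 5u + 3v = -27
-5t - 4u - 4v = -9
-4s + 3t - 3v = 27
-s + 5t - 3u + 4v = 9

(0, 5, 0, -4)

Forward elimination on [A|b]:
R1 <-> R3   (pivot in column 1 was zero)
[ -4   3   0  -3   27 ]
[  0  -5  -4  -4   -9 ]
[  0  -3   5   3  -27 ]
[ -1   5  -3   4    9 ]
R4 <- R4 - (1/4)*R1:  [    0  17/4    -3  19/4   9/4 ]
R3 <- R3 - (3/5)*R2:  [      0       0    37/5    27/5  -108/5 ]
R4 <- R4 - (-17/20)*R2:  [     0      0  -32/5  27/20  -27/5 ]
R4 <- R4 - (-32/37)*R3:  [       0        0        0  891/148  -891/37 ]
Row echelon form:
[ -4   3     0       -3  |       27 ]
[  0  -5    -4       -4  |       -9 ]
[  0   0  37/5     27/5  |   -108/5 ]
[  0   0     0  891/148  |  -891/37 ]
Back-substitution:
v = (-891/37) / (891/148) = -4
u = (-108/5 - (27/5)*(-4)) / (37/5) = 0
t = (-9 - (-4)*(0) - (-4)*(-4)) / -5 = 5
s = (27 - (3)*(5) - (-3)*(-4)) / -4 = 0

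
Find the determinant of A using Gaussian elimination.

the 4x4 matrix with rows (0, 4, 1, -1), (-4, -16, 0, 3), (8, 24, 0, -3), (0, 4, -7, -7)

Forward elimination:
R1 <-> R2   (pivot in column 1 was zero)
[ -4  -16   0   3 ]
[  0    4   1  -1 ]
[  8   24   0  -3 ]
[  0    4  -7  -7 ]
R3 <- R3 - (-2)*R1:  [  0  -8   0   3 ]
R3 <- R3 - (-2)*R2:  [ 0  0  2  1 ]
R4 <- R4 - (1)*R2:  [  0   0  -8  -6 ]
R4 <- R4 - (-4)*R3:  [  0   0   0  -2 ]
Upper-triangular form:
[ -4  -16  0   3 ]
[  0    4  1  -1 ]
[  0    0  2   1 ]
[  0    0  0  -2 ]
det(A) = (-1)^1 * (-4) * (4) * (2) * (-2) = -64  (1 row swap -> sign -1)

det(A) = -64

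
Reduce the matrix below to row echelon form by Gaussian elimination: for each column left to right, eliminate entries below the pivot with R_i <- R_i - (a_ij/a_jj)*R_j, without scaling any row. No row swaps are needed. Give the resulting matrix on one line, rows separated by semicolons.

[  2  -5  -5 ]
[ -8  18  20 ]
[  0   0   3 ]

REF = [2 -5 -5; 0 -2 0; 0 0 3]

Forward elimination:
R2 <- R2 - (-4)*R1:  [  0  -2   0 ]
Row echelon form:
[ 2  -5  -5 ]
[ 0  -2   0 ]
[ 0   0   3 ]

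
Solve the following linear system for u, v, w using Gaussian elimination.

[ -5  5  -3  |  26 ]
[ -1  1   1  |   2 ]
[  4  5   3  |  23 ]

Forward elimination on [A|b]:
R2 <- R2 - (1/5)*R1:  [     0      0    8/5  -16/5 ]
R3 <- R3 - (-4/5)*R1:  [     0      9    3/5  219/5 ]
R2 <-> R3   (pivot in column 2 was zero)
[ -5  5   -3     26 ]
[  0  9  3/5  219/5 ]
[  0  0  8/5  -16/5 ]
Row echelon form:
[ -5  5   -3  |     26 ]
[  0  9  3/5  |  219/5 ]
[  0  0  8/5  |  -16/5 ]
Back-substitution:
w = (-16/5) / (8/5) = -2
v = (219/5 - (3/5)*(-2)) / 9 = 5
u = (26 - (5)*(5) - (-3)*(-2)) / -5 = 1

(1, 5, -2)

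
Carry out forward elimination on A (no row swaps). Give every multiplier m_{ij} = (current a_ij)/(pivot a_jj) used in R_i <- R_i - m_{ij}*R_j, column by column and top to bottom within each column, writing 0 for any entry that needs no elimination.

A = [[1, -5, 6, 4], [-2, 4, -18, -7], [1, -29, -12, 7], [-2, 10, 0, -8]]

multipliers: -2, 1, -2, 4, 0, 2

Forward elimination:
R2 <- R2 - (-2)*R1:  [  0  -6  -6   1 ]
R3 <- R3 - (1)*R1:  [   0  -24  -18    3 ]
R4 <- R4 - (-2)*R1:  [  0   0  12   0 ]
R3 <- R3 - (4)*R2:  [  0   0   6  -1 ]
R4: entry in column 2 is already 0 -> m_{42} = 0 (no row operation needed)
R4 <- R4 - (2)*R3:  [ 0  0  0  2 ]
Multipliers (in order of application): m_{21} = -2, m_{31} = 1, m_{41} = -2, m_{32} = 4, m_{42} = 0, m_{43} = 2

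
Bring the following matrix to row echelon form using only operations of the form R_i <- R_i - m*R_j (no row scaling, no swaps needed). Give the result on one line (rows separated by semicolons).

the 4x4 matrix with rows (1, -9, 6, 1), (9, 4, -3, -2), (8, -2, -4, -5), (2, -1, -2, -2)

Forward elimination:
R2 <- R2 - (9)*R1:  [   0   85  -57  -11 ]
R3 <- R3 - (8)*R1:  [   0   70  -52  -13 ]
R4 <- R4 - (2)*R1:  [   0   17  -14   -4 ]
R3 <- R3 - (14/17)*R2:  [      0       0  -86/17  -67/17 ]
R4 <- R4 - (1/5)*R2:  [     0      0  -13/5   -9/5 ]
R4 <- R4 - (221/430)*R3:  [      0       0       0  97/430 ]
Row echelon form:
[ 1  -9       6       1 ]
[ 0  85     -57     -11 ]
[ 0   0  -86/17  -67/17 ]
[ 0   0       0  97/430 ]

REF = [1 -9 6 1; 0 85 -57 -11; 0 0 -86/17 -67/17; 0 0 0 97/430]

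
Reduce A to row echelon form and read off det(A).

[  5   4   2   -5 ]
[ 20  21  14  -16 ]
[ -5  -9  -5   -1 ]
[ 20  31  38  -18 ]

Forward elimination:
R2 <- R2 - (4)*R1:  [ 0  5  6  4 ]
R3 <- R3 - (-1)*R1:  [  0  -5  -3  -6 ]
R4 <- R4 - (4)*R1:  [  0  15  30   2 ]
R3 <- R3 - (-1)*R2:  [  0   0   3  -2 ]
R4 <- R4 - (3)*R2:  [   0    0   12  -10 ]
R4 <- R4 - (4)*R3:  [  0   0   0  -2 ]
Upper-triangular form:
[ 5  4  2  -5 ]
[ 0  5  6   4 ]
[ 0  0  3  -2 ]
[ 0  0  0  -2 ]
det(A) = (-1)^0 * (5) * (5) * (3) * (-2) = -150  (0 row swaps -> sign +1)

det(A) = -150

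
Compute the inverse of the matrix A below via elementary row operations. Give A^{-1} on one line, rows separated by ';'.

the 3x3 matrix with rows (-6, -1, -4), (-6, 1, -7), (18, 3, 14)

Gauss-Jordan on [A | I]:
R1 <- (1/-6)*R1:  [    1   1/6   2/3  |  -1/6     0     0 ]
R2 <- R2 - (-6)*R1:  [  0   2  -3  |  -1   1   0 ]
R3 <- R3 - (18)*R1:  [ 0  0  2  |  3  0  1 ]
R2 <- (1/2)*R2:  [    0     1  -3/2  |  -1/2   1/2     0 ]
R1 <- R1 - (1/6)*R2:  [     1      0  11/12  |  -1/12  -1/12      0 ]
R3 <- (1/2)*R3:  [   0    0    1  |  3/2    0  1/2 ]
R1 <- R1 - (11/12)*R3:  [      1       0       0  |  -35/24   -1/12  -11/24 ]
R2 <- R2 - (-3/2)*R3:  [   0    1    0  |  7/4  1/2  3/4 ]
Right block of [I | A^{-1}] is the inverse:
[ -35/24  -1/12  -11/24 ]
[    7/4    1/2     3/4 ]
[    3/2      0     1/2 ]

inverse = [-35/24 -1/12 -11/24; 7/4 1/2 3/4; 3/2 0 1/2]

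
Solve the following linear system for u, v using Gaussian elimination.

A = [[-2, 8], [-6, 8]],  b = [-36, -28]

Forward elimination on [A|b]:
R2 <- R2 - (3)*R1:  [   0  -16   80 ]
Row echelon form:
[ -2    8  |  -36 ]
[  0  -16  |   80 ]
Back-substitution:
v = (80) / -16 = -5
u = (-36 - (8)*(-5)) / -2 = -2

(-2, -5)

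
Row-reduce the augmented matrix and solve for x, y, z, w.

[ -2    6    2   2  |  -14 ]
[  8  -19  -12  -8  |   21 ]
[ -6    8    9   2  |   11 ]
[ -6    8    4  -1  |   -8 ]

Forward elimination on [A|b]:
R2 <- R2 - (-4)*R1:  [   0    5   -4    0  -35 ]
R3 <- R3 - (3)*R1:  [   0  -10    3   -4   53 ]
R4 <- R4 - (3)*R1:  [   0  -10   -2   -7   34 ]
R3 <- R3 - (-2)*R2:  [   0    0   -5   -4  -17 ]
R4 <- R4 - (-2)*R2:  [   0    0  -10   -7  -36 ]
R4 <- R4 - (2)*R3:  [  0   0   0   1  -2 ]
Row echelon form:
[ -2  6   2   2  |  -14 ]
[  0  5  -4   0  |  -35 ]
[  0  0  -5  -4  |  -17 ]
[  0  0   0   1  |   -2 ]
Back-substitution:
w = (-2) / 1 = -2
z = (-17 - (-4)*(-2)) / -5 = 5
y = (-35 - (-4)*(5)) / 5 = -3
x = (-14 - (6)*(-3) - (2)*(5) - (2)*(-2)) / -2 = 1

(1, -3, 5, -2)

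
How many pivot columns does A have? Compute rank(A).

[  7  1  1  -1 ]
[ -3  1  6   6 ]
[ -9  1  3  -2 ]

rank(A) = 3

Row reduction:
R2 <- R2 - (-3/7)*R1:  [    0  10/7  45/7  39/7 ]
R3 <- R3 - (-9/7)*R1:  [     0   16/7   30/7  -23/7 ]
R3 <- R3 - (8/5)*R2:  [     0      0     -6  -61/5 ]
Row echelon form:
[ 7     1     1     -1 ]
[ 0  10/7  45/7   39/7 ]
[ 0     0    -6  -61/5 ]
Nonzero rows / pivot columns: 3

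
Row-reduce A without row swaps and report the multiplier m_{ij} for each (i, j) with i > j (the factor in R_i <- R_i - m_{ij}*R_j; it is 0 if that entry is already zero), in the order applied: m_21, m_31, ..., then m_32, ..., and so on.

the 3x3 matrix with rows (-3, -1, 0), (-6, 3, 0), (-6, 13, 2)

Forward elimination:
R2 <- R2 - (2)*R1:  [ 0  5  0 ]
R3 <- R3 - (2)*R1:  [  0  15   2 ]
R3 <- R3 - (3)*R2:  [ 0  0  2 ]
Multipliers (in order of application): m_{21} = 2, m_{31} = 2, m_{32} = 3

multipliers: 2, 2, 3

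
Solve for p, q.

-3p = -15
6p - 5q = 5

Forward elimination on [A|b]:
R2 <- R2 - (-2)*R1:  [   0   -5  -25 ]
Row echelon form:
[ -3   0  |  -15 ]
[  0  -5  |  -25 ]
Back-substitution:
q = (-25) / -5 = 5
p = (-15) / -3 = 5

(5, 5)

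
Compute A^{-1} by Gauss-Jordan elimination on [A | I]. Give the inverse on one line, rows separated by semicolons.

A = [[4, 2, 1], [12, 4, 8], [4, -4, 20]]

inverse = [-7/2 11/8 -3/8; 13/2 -19/8 5/8; 2 -3/4 1/4]

Gauss-Jordan on [A | I]:
R1 <- (1/4)*R1:  [   1  1/2  1/4  |  1/4    0    0 ]
R2 <- R2 - (12)*R1:  [  0  -2   5  |  -3   1   0 ]
R3 <- R3 - (4)*R1:  [  0  -6  19  |  -1   0   1 ]
R2 <- (1/-2)*R2:  [    0     1  -5/2  |   3/2  -1/2     0 ]
R1 <- R1 - (1/2)*R2:  [    1     0   3/2  |  -1/2   1/4     0 ]
R3 <- R3 - (-6)*R2:  [  0   0   4  |   8  -3   1 ]
R3 <- (1/4)*R3:  [    0     0     1  |     2  -3/4   1/4 ]
R1 <- R1 - (3/2)*R3:  [    1     0     0  |  -7/2  11/8  -3/8 ]
R2 <- R2 - (-5/2)*R3:  [     0      1      0  |   13/2  -19/8    5/8 ]
Right block of [I | A^{-1}] is the inverse:
[ -7/2   11/8  -3/8 ]
[ 13/2  -19/8   5/8 ]
[    2   -3/4   1/4 ]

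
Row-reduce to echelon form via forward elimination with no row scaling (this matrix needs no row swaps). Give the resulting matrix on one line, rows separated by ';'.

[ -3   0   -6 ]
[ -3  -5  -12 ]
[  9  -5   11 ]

Forward elimination:
R2 <- R2 - (1)*R1:  [  0  -5  -6 ]
R3 <- R3 - (-3)*R1:  [  0  -5  -7 ]
R3 <- R3 - (1)*R2:  [  0   0  -1 ]
Row echelon form:
[ -3   0  -6 ]
[  0  -5  -6 ]
[  0   0  -1 ]

REF = [-3 0 -6; 0 -5 -6; 0 0 -1]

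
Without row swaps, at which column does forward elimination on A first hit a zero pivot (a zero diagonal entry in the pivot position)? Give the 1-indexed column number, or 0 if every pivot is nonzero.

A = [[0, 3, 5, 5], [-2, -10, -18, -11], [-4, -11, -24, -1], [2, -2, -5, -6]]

first zero-pivot column = 1

Naive forward elimination:
Pivot entry (1,1) is zero but row 2 has -2 in column 1 -> naive elimination stops; a row interchange (e.g. R1 <-> R2) would be required here.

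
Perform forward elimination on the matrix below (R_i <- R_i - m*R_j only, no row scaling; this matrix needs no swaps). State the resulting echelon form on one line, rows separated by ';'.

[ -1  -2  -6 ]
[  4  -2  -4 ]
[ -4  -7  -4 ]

REF = [-1 -2 -6; 0 -10 -28; 0 0 86/5]

Forward elimination:
R2 <- R2 - (-4)*R1:  [   0  -10  -28 ]
R3 <- R3 - (4)*R1:  [  0   1  20 ]
R3 <- R3 - (-1/10)*R2:  [    0     0  86/5 ]
Row echelon form:
[ -1   -2    -6 ]
[  0  -10   -28 ]
[  0    0  86/5 ]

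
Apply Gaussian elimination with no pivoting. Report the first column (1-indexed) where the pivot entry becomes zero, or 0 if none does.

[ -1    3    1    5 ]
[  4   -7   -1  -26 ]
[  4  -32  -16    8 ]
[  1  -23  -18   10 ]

Naive forward elimination:
R2 <- R2 - (-4)*R1:  [  0   5   3  -6 ]
R3 <- R3 - (-4)*R1:  [   0  -20  -12   28 ]
R4 <- R4 - (-1)*R1:  [   0  -20  -17   15 ]
R3 <- R3 - (-4)*R2:  [ 0  0  0  4 ]
R4 <- R4 - (-4)*R2:  [  0   0  -5  -9 ]
Matrix at this point:
[ -1  3   1   5 ]
[  0  5   3  -6 ]
[  0  0   0   4 ]
[  0  0  -5  -9 ]
Pivot entry (3,3) is zero but row 4 has -5 in column 3 -> naive elimination stops; a row interchange (e.g. R3 <-> R4) would be required here.

first zero-pivot column = 3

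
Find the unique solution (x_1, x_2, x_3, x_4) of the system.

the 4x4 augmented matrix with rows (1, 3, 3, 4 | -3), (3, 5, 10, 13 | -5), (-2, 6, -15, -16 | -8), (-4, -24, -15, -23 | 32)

Forward elimination on [A|b]:
R2 <- R2 - (3)*R1:  [  0  -4   1   1   4 ]
R3 <- R3 - (-2)*R1:  [   0   12   -9   -8  -14 ]
R4 <- R4 - (-4)*R1:  [   0  -12   -3   -7   20 ]
R3 <- R3 - (-3)*R2:  [  0   0  -6  -5  -2 ]
R4 <- R4 - (3)*R2:  [   0    0   -6  -10    8 ]
R4 <- R4 - (1)*R3:  [  0   0   0  -5  10 ]
Row echelon form:
[ 1   3   3   4  |  -3 ]
[ 0  -4   1   1  |   4 ]
[ 0   0  -6  -5  |  -2 ]
[ 0   0   0  -5  |  10 ]
Back-substitution:
x_4 = (10) / -5 = -2
x_3 = (-2 - (-5)*(-2)) / -6 = 2
x_2 = (4 - (1)*(2) - (1)*(-2)) / -4 = -1
x_1 = (-3 - (3)*(-1) - (3)*(2) - (4)*(-2)) / 1 = 2

(2, -1, 2, -2)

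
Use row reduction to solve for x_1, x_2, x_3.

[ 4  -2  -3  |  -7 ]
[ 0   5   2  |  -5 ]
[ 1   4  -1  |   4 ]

(-5, 1, -5)

Forward elimination on [A|b]:
R3 <- R3 - (1/4)*R1:  [    0   9/2  -1/4  23/4 ]
R3 <- R3 - (9/10)*R2:  [      0       0  -41/20    41/4 ]
Row echelon form:
[ 4  -2      -3  |    -7 ]
[ 0   5       2  |    -5 ]
[ 0   0  -41/20  |  41/4 ]
Back-substitution:
x_3 = (41/4) / (-41/20) = -5
x_2 = (-5 - (2)*(-5)) / 5 = 1
x_1 = (-7 - (-2)*(1) - (-3)*(-5)) / 4 = -5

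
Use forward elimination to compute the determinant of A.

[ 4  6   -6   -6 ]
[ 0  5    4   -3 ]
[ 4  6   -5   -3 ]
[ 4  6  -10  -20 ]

Forward elimination:
R3 <- R3 - (1)*R1:  [ 0  0  1  3 ]
R4 <- R4 - (1)*R1:  [   0    0   -4  -14 ]
R4 <- R4 - (-4)*R3:  [  0   0   0  -2 ]
Upper-triangular form:
[ 4  6  -6  -6 ]
[ 0  5   4  -3 ]
[ 0  0   1   3 ]
[ 0  0   0  -2 ]
det(A) = (-1)^0 * (4) * (5) * (1) * (-2) = -40  (0 row swaps -> sign +1)

det(A) = -40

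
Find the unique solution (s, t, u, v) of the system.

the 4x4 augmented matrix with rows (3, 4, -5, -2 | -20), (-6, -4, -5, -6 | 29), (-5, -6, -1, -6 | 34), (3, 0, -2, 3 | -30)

Forward elimination on [A|b]:
R2 <- R2 - (-2)*R1:  [   0    4  -15  -10  -11 ]
R3 <- R3 - (-5/3)*R1:  [     0    2/3  -28/3  -28/3    2/3 ]
R4 <- R4 - (1)*R1:  [   0   -4    3    5  -10 ]
R3 <- R3 - (1/6)*R2:  [     0      0  -41/6  -23/3    5/2 ]
R4 <- R4 - (-1)*R2:  [   0    0  -12   -5  -21 ]
R4 <- R4 - (72/41)*R3:  [        0         0         0    347/41  -1041/41 ]
Row echelon form:
[ 3  4     -5      -2  |       -20 ]
[ 0  4    -15     -10  |       -11 ]
[ 0  0  -41/6   -23/3  |       5/2 ]
[ 0  0      0  347/41  |  -1041/41 ]
Back-substitution:
v = (-1041/41) / (347/41) = -3
u = (5/2 - (-23/3)*(-3)) / (-41/6) = 3
t = (-11 - (-15)*(3) - (-10)*(-3)) / 4 = 1
s = (-20 - (4)*(1) - (-5)*(3) - (-2)*(-3)) / 3 = -5

(-5, 1, 3, -3)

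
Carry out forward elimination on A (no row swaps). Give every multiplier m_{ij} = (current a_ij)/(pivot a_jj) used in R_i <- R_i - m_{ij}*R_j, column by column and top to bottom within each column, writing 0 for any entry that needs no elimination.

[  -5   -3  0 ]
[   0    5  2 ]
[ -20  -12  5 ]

multipliers: 0, 4, 0

Forward elimination:
R2: entry in column 1 is already 0 -> m_{21} = 0 (no row operation needed)
R3 <- R3 - (4)*R1:  [ 0  0  5 ]
R3: entry in column 2 is already 0 -> m_{32} = 0 (no row operation needed)
Multipliers (in order of application): m_{21} = 0, m_{31} = 4, m_{32} = 0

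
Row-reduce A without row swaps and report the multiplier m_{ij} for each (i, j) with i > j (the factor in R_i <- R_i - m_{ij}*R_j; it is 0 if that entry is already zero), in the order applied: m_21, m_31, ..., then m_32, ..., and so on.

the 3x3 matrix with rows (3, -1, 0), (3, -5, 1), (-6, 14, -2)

multipliers: 1, -2, -3

Forward elimination:
R2 <- R2 - (1)*R1:  [  0  -4   1 ]
R3 <- R3 - (-2)*R1:  [  0  12  -2 ]
R3 <- R3 - (-3)*R2:  [ 0  0  1 ]
Multipliers (in order of application): m_{21} = 1, m_{31} = -2, m_{32} = -3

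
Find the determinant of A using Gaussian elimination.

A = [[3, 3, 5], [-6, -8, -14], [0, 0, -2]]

Forward elimination:
R2 <- R2 - (-2)*R1:  [  0  -2  -4 ]
Upper-triangular form:
[ 3   3   5 ]
[ 0  -2  -4 ]
[ 0   0  -2 ]
det(A) = (-1)^0 * (3) * (-2) * (-2) = 12  (0 row swaps -> sign +1)

det(A) = 12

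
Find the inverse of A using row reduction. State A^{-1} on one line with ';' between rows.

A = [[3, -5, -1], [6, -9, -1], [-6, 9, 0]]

Gauss-Jordan on [A | I]:
R1 <- (1/3)*R1:  [    1  -5/3  -1/3  |   1/3     0     0 ]
R2 <- R2 - (6)*R1:  [  0   1   1  |  -2   1   0 ]
R3 <- R3 - (-6)*R1:  [  0  -1  -2  |   2   0   1 ]
R1 <- R1 - (-5/3)*R2:  [   1    0  4/3  |   -3  5/3    0 ]
R3 <- R3 - (-1)*R2:  [  0   0  -1  |   0   1   1 ]
R3 <- (1/-1)*R3:  [  0   0   1  |   0  -1  -1 ]
R1 <- R1 - (4/3)*R3:  [   1    0    0  |   -3    3  4/3 ]
R2 <- R2 - (1)*R3:  [  0   1   0  |  -2   2   1 ]
Right block of [I | A^{-1}] is the inverse:
[ -3   3  4/3 ]
[ -2   2    1 ]
[  0  -1   -1 ]

inverse = [-3 3 4/3; -2 2 1; 0 -1 -1]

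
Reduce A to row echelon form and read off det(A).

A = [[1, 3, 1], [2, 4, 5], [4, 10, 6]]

det(A) = 2

Forward elimination:
R2 <- R2 - (2)*R1:  [  0  -2   3 ]
R3 <- R3 - (4)*R1:  [  0  -2   2 ]
R3 <- R3 - (1)*R2:  [  0   0  -1 ]
Upper-triangular form:
[ 1   3   1 ]
[ 0  -2   3 ]
[ 0   0  -1 ]
det(A) = (-1)^0 * (1) * (-2) * (-1) = 2  (0 row swaps -> sign +1)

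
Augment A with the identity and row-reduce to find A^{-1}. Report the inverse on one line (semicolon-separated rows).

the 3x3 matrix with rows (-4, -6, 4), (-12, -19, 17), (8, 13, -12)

Gauss-Jordan on [A | I]:
R1 <- (1/-4)*R1:  [    1   3/2    -1  |  -1/4     0     0 ]
R2 <- R2 - (-12)*R1:  [  0  -1   5  |  -3   1   0 ]
R3 <- R3 - (8)*R1:  [  0   1  -4  |   2   0   1 ]
R2 <- (1/-1)*R2:  [  0   1  -5  |   3  -1   0 ]
R1 <- R1 - (3/2)*R2:  [     1      0   13/2  |  -19/4    3/2      0 ]
R3 <- R3 - (1)*R2:  [  0   0   1  |  -1   1   1 ]
R1 <- R1 - (13/2)*R3:  [     1      0      0  |    7/4     -5  -13/2 ]
R2 <- R2 - (-5)*R3:  [  0   1   0  |  -2   4   5 ]
Right block of [I | A^{-1}] is the inverse:
[ 7/4  -5  -13/2 ]
[  -2   4      5 ]
[  -1   1      1 ]

inverse = [7/4 -5 -13/2; -2 4 5; -1 1 1]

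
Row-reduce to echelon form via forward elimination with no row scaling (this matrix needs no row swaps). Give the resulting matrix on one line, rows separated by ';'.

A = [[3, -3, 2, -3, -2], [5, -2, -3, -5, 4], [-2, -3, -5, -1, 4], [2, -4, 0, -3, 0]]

REF = [3 -3 2 -3 -2; 0 3 -19/3 0 22/3; 0 0 -128/9 -3 134/9; 0 0 0 11/64 13/32]

Forward elimination:
R2 <- R2 - (5/3)*R1:  [     0      3  -19/3      0   22/3 ]
R3 <- R3 - (-2/3)*R1:  [     0     -5  -11/3     -3    8/3 ]
R4 <- R4 - (2/3)*R1:  [    0    -2  -4/3    -1   4/3 ]
R3 <- R3 - (-5/3)*R2:  [      0       0  -128/9      -3   134/9 ]
R4 <- R4 - (-2/3)*R2:  [     0      0  -50/9     -1   56/9 ]
R4 <- R4 - (25/64)*R3:  [     0      0      0  11/64  13/32 ]
Row echelon form:
[ 3  -3       2     -3     -2 ]
[ 0   3   -19/3      0   22/3 ]
[ 0   0  -128/9     -3  134/9 ]
[ 0   0       0  11/64  13/32 ]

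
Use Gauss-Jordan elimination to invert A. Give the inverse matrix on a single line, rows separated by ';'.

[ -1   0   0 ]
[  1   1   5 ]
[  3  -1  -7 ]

Gauss-Jordan on [A | I]:
R1 <- (1/-1)*R1:  [  1   0   0  |  -1   0   0 ]
R2 <- R2 - (1)*R1:  [ 0  1  5  |  1  1  0 ]
R3 <- R3 - (3)*R1:  [  0  -1  -7  |   3   0   1 ]
R3 <- R3 - (-1)*R2:  [  0   0  -2  |   4   1   1 ]
R3 <- (1/-2)*R3:  [    0     0     1  |    -2  -1/2  -1/2 ]
R2 <- R2 - (5)*R3:  [   0    1    0  |   11  7/2  5/2 ]
Right block of [I | A^{-1}] is the inverse:
[ -1     0     0 ]
[ 11   7/2   5/2 ]
[ -2  -1/2  -1/2 ]

inverse = [-1 0 0; 11 7/2 5/2; -2 -1/2 -1/2]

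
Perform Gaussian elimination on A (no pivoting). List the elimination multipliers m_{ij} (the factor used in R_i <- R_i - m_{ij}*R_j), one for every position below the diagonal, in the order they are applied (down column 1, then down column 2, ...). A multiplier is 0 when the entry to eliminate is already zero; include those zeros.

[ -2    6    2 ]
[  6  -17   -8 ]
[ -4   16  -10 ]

multipliers: -3, 2, 4

Forward elimination:
R2 <- R2 - (-3)*R1:  [  0   1  -2 ]
R3 <- R3 - (2)*R1:  [   0    4  -14 ]
R3 <- R3 - (4)*R2:  [  0   0  -6 ]
Multipliers (in order of application): m_{21} = -3, m_{31} = 2, m_{32} = 4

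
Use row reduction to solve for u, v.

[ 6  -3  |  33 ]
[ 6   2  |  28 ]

(5, -1)

Forward elimination on [A|b]:
R2 <- R2 - (1)*R1:  [  0   5  -5 ]
Row echelon form:
[ 6  -3  |  33 ]
[ 0   5  |  -5 ]
Back-substitution:
v = (-5) / 5 = -1
u = (33 - (-3)*(-1)) / 6 = 5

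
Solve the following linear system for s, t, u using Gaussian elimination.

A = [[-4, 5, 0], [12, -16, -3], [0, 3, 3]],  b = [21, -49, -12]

(-4, 1, -5)

Forward elimination on [A|b]:
R2 <- R2 - (-3)*R1:  [  0  -1  -3  14 ]
R3 <- R3 - (-3)*R2:  [  0   0  -6  30 ]
Row echelon form:
[ -4   5   0  |  21 ]
[  0  -1  -3  |  14 ]
[  0   0  -6  |  30 ]
Back-substitution:
u = (30) / -6 = -5
t = (14 - (-3)*(-5)) / -1 = 1
s = (21 - (5)*(1)) / -4 = -4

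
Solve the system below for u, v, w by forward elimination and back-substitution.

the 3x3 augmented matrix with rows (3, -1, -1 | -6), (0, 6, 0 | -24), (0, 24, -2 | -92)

Forward elimination on [A|b]:
R3 <- R3 - (4)*R2:  [  0   0  -2   4 ]
Row echelon form:
[ 3  -1  -1  |   -6 ]
[ 0   6   0  |  -24 ]
[ 0   0  -2  |    4 ]
Back-substitution:
w = (4) / -2 = -2
v = (-24) / 6 = -4
u = (-6 - (-1)*(-4) - (-1)*(-2)) / 3 = -4

(-4, -4, -2)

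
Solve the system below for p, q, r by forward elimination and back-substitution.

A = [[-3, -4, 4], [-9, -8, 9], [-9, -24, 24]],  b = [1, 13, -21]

Forward elimination on [A|b]:
R2 <- R2 - (3)*R1:  [  0   4  -3  10 ]
R3 <- R3 - (3)*R1:  [   0  -12   12  -24 ]
R3 <- R3 - (-3)*R2:  [ 0  0  3  6 ]
Row echelon form:
[ -3  -4   4  |   1 ]
[  0   4  -3  |  10 ]
[  0   0   3  |   6 ]
Back-substitution:
r = (6) / 3 = 2
q = (10 - (-3)*(2)) / 4 = 4
p = (1 - (-4)*(4) - (4)*(2)) / -3 = -3

(-3, 4, 2)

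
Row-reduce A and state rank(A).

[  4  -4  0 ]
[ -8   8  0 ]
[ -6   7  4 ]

Row reduction:
R2 <- R2 - (-2)*R1:  [ 0  0  0 ]
R3 <- R3 - (-3/2)*R1:  [ 0  1  4 ]
R2 <-> R3   (pivot in column 2 was zero)
[ 4  -4  0 ]
[ 0   1  4 ]
[ 0   0  0 ]
Row echelon form:
[ 4  -4  0 ]
[ 0   1  4 ]
[ 0   0  0 ]
Nonzero rows / pivot columns: 2

rank(A) = 2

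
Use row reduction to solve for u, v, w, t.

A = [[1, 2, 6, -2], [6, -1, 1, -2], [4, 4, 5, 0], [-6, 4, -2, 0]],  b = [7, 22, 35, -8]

(5, 5, -1, 1)

Forward elimination on [A|b]:
R2 <- R2 - (6)*R1:  [   0  -13  -35   10  -20 ]
R3 <- R3 - (4)*R1:  [   0   -4  -19    8    7 ]
R4 <- R4 - (-6)*R1:  [   0   16   34  -12   34 ]
R3 <- R3 - (4/13)*R2:  [       0        0  -107/13    64/13   171/13 ]
R4 <- R4 - (-16/13)*R2:  [       0        0  -118/13     4/13   122/13 ]
R4 <- R4 - (118/107)*R3:  [        0         0         0  -548/107  -548/107 ]
Row echelon form:
[ 1    2        6        -2  |         7 ]
[ 0  -13      -35        10  |       -20 ]
[ 0    0  -107/13     64/13  |    171/13 ]
[ 0    0        0  -548/107  |  -548/107 ]
Back-substitution:
t = (-548/107) / (-548/107) = 1
w = (171/13 - (64/13)*(1)) / (-107/13) = -1
v = (-20 - (-35)*(-1) - (10)*(1)) / -13 = 5
u = (7 - (2)*(5) - (6)*(-1) - (-2)*(1)) / 1 = 5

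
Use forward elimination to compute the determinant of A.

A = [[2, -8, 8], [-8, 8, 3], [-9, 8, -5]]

Forward elimination:
R2 <- R2 - (-4)*R1:  [   0  -24   35 ]
R3 <- R3 - (-9/2)*R1:  [   0  -28   31 ]
R3 <- R3 - (7/6)*R2:  [     0      0  -59/6 ]
Upper-triangular form:
[ 2   -8      8 ]
[ 0  -24     35 ]
[ 0    0  -59/6 ]
det(A) = (-1)^0 * (2) * (-24) * (-59/6) = 472  (0 row swaps -> sign +1)

det(A) = 472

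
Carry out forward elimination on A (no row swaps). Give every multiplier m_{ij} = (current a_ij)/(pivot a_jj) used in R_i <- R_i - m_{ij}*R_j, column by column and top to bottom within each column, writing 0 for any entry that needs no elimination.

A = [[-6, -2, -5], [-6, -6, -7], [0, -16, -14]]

Forward elimination:
R2 <- R2 - (1)*R1:  [  0  -4  -2 ]
R3: entry in column 1 is already 0 -> m_{31} = 0 (no row operation needed)
R3 <- R3 - (4)*R2:  [  0   0  -6 ]
Multipliers (in order of application): m_{21} = 1, m_{31} = 0, m_{32} = 4

multipliers: 1, 0, 4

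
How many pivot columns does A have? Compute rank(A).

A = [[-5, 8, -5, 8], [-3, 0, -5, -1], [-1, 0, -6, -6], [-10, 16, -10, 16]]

rank(A) = 3

Row reduction:
R2 <- R2 - (3/5)*R1:  [     0  -24/5     -2  -29/5 ]
R3 <- R3 - (1/5)*R1:  [     0   -8/5     -5  -38/5 ]
R4 <- R4 - (2)*R1:  [ 0  0  0  0 ]
R3 <- R3 - (1/3)*R2:  [     0      0  -13/3  -17/3 ]
Row echelon form:
[ -5      8     -5      8 ]
[  0  -24/5     -2  -29/5 ]
[  0      0  -13/3  -17/3 ]
[  0      0      0      0 ]
Nonzero rows / pivot columns: 3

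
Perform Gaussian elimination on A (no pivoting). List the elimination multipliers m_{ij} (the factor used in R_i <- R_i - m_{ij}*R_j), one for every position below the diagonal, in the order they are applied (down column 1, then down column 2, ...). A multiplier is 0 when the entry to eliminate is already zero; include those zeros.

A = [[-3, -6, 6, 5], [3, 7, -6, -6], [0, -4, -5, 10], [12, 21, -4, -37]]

Forward elimination:
R2 <- R2 - (-1)*R1:  [  0   1   0  -1 ]
R3: entry in column 1 is already 0 -> m_{31} = 0 (no row operation needed)
R4 <- R4 - (-4)*R1:  [   0   -3   20  -17 ]
R3 <- R3 - (-4)*R2:  [  0   0  -5   6 ]
R4 <- R4 - (-3)*R2:  [   0    0   20  -20 ]
R4 <- R4 - (-4)*R3:  [ 0  0  0  4 ]
Multipliers (in order of application): m_{21} = -1, m_{31} = 0, m_{41} = -4, m_{32} = -4, m_{42} = -3, m_{43} = -4

multipliers: -1, 0, -4, -4, -3, -4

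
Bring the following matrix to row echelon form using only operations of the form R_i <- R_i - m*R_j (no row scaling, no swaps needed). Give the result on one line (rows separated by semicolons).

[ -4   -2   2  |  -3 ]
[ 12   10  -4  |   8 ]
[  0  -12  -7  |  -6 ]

Forward elimination:
R2 <- R2 - (-3)*R1:  [  0   4   2  -1 ]
R3 <- R3 - (-3)*R2:  [  0   0  -1  -9 ]
Row echelon form:
[ -4  -2   2  |  -3 ]
[  0   4   2  |  -1 ]
[  0   0  -1  |  -9 ]

REF = [-4 -2 2 -3; 0 4 2 -1; 0 0 -1 -9]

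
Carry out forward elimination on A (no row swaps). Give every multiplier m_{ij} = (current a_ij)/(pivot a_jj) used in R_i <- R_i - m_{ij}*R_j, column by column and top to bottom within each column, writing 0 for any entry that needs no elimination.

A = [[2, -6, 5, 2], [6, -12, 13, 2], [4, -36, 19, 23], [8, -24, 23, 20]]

multipliers: 3, 2, 4, -4, 0, 3

Forward elimination:
R2 <- R2 - (3)*R1:  [  0   6  -2  -4 ]
R3 <- R3 - (2)*R1:  [   0  -24    9   19 ]
R4 <- R4 - (4)*R1:  [  0   0   3  12 ]
R3 <- R3 - (-4)*R2:  [ 0  0  1  3 ]
R4: entry in column 2 is already 0 -> m_{42} = 0 (no row operation needed)
R4 <- R4 - (3)*R3:  [ 0  0  0  3 ]
Multipliers (in order of application): m_{21} = 3, m_{31} = 2, m_{41} = 4, m_{32} = -4, m_{42} = 0, m_{43} = 3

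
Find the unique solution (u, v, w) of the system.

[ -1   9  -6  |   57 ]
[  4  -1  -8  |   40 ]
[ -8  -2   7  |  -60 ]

Forward elimination on [A|b]:
R2 <- R2 - (-4)*R1:  [   0   35  -32  268 ]
R3 <- R3 - (8)*R1:  [    0   -74    55  -516 ]
R3 <- R3 - (-74/35)*R2:  [       0        0  -443/35  1772/35 ]
Row echelon form:
[ -1   9       -6  |       57 ]
[  0  35      -32  |      268 ]
[  0   0  -443/35  |  1772/35 ]
Back-substitution:
w = (1772/35) / (-443/35) = -4
v = (268 - (-32)*(-4)) / 35 = 4
u = (57 - (9)*(4) - (-6)*(-4)) / -1 = 3

(3, 4, -4)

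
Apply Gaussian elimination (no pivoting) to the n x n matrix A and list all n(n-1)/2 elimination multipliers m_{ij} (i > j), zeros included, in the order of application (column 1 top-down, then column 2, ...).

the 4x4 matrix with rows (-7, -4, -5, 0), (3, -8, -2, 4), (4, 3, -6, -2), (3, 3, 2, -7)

Forward elimination:
R2 <- R2 - (-3/7)*R1:  [     0  -68/7  -29/7      4 ]
R3 <- R3 - (-4/7)*R1:  [     0    5/7  -62/7     -2 ]
R4 <- R4 - (-3/7)*R1:  [    0   9/7  -1/7    -7 ]
R3 <- R3 - (-5/68)*R2:  [       0        0  -623/68   -29/17 ]
R4 <- R4 - (-9/68)*R2:  [       0        0   -47/68  -110/17 ]
R4 <- R4 - (47/623)*R3:  [         0          0          0  -3951/623 ]
Multipliers (in order of application): m_{21} = -3/7, m_{31} = -4/7, m_{41} = -3/7, m_{32} = -5/68, m_{42} = -9/68, m_{43} = 47/623

multipliers: -3/7, -4/7, -3/7, -5/68, -9/68, 47/623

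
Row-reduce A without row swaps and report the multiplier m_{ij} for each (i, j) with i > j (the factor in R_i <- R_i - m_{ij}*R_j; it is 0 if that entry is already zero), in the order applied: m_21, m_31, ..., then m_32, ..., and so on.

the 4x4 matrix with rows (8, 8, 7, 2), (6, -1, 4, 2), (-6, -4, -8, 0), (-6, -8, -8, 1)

multipliers: 3/4, -3/4, -3/4, -2/7, 2/7, 67/87

Forward elimination:
R2 <- R2 - (3/4)*R1:  [    0    -7  -5/4   1/2 ]
R3 <- R3 - (-3/4)*R1:  [     0      2  -11/4    3/2 ]
R4 <- R4 - (-3/4)*R1:  [     0     -2  -11/4    5/2 ]
R3 <- R3 - (-2/7)*R2:  [      0       0  -87/28   23/14 ]
R4 <- R4 - (2/7)*R2:  [      0       0  -67/28   33/14 ]
R4 <- R4 - (67/87)*R3:  [     0      0      0  95/87 ]
Multipliers (in order of application): m_{21} = 3/4, m_{31} = -3/4, m_{41} = -3/4, m_{32} = -2/7, m_{42} = 2/7, m_{43} = 67/87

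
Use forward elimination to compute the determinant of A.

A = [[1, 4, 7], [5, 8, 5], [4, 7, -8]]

Forward elimination:
R2 <- R2 - (5)*R1:  [   0  -12  -30 ]
R3 <- R3 - (4)*R1:  [   0   -9  -36 ]
R3 <- R3 - (3/4)*R2:  [     0      0  -27/2 ]
Upper-triangular form:
[ 1    4      7 ]
[ 0  -12    -30 ]
[ 0    0  -27/2 ]
det(A) = (-1)^0 * (1) * (-12) * (-27/2) = 162  (0 row swaps -> sign +1)

det(A) = 162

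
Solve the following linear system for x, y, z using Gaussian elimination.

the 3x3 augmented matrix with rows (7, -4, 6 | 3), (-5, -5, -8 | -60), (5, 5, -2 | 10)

Forward elimination on [A|b]:
R2 <- R2 - (-5/7)*R1:  [      0   -55/7   -26/7  -405/7 ]
R3 <- R3 - (5/7)*R1:  [     0   55/7  -44/7   55/7 ]
R3 <- R3 - (-1)*R2:  [   0    0  -10  -50 ]
Row echelon form:
[ 7     -4      6  |       3 ]
[ 0  -55/7  -26/7  |  -405/7 ]
[ 0      0    -10  |     -50 ]
Back-substitution:
z = (-50) / -10 = 5
y = (-405/7 - (-26/7)*(5)) / (-55/7) = 5
x = (3 - (-4)*(5) - (6)*(5)) / 7 = -1

(-1, 5, 5)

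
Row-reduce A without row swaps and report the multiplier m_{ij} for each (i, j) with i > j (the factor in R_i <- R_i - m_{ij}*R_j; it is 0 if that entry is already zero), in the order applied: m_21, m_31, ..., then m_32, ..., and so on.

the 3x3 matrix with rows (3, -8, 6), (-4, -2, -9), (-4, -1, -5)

multipliers: -4/3, -4/3, 35/38

Forward elimination:
R2 <- R2 - (-4/3)*R1:  [     0  -38/3     -1 ]
R3 <- R3 - (-4/3)*R1:  [     0  -35/3      3 ]
R3 <- R3 - (35/38)*R2:  [      0       0  149/38 ]
Multipliers (in order of application): m_{21} = -4/3, m_{31} = -4/3, m_{32} = 35/38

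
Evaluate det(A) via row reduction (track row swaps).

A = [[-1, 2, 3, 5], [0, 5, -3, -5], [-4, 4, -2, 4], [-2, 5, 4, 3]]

Forward elimination:
R3 <- R3 - (4)*R1:  [   0   -4  -14  -16 ]
R4 <- R4 - (2)*R1:  [  0   1  -2  -7 ]
R3 <- R3 - (-4/5)*R2:  [     0      0  -82/5    -20 ]
R4 <- R4 - (1/5)*R2:  [    0     0  -7/5    -6 ]
R4 <- R4 - (7/82)*R3:  [       0        0        0  -176/41 ]
Upper-triangular form:
[ -1  2      3        5 ]
[  0  5     -3       -5 ]
[  0  0  -82/5      -20 ]
[  0  0      0  -176/41 ]
det(A) = (-1)^0 * (-1) * (5) * (-82/5) * (-176/41) = -352  (0 row swaps -> sign +1)

det(A) = -352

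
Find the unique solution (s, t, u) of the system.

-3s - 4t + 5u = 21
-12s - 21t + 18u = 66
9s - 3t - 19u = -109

Forward elimination on [A|b]:
R2 <- R2 - (4)*R1:  [   0   -5   -2  -18 ]
R3 <- R3 - (-3)*R1:  [   0  -15   -4  -46 ]
R3 <- R3 - (3)*R2:  [ 0  0  2  8 ]
Row echelon form:
[ -3  -4   5  |   21 ]
[  0  -5  -2  |  -18 ]
[  0   0   2  |    8 ]
Back-substitution:
u = (8) / 2 = 4
t = (-18 - (-2)*(4)) / -5 = 2
s = (21 - (-4)*(2) - (5)*(4)) / -3 = -3

(-3, 2, 4)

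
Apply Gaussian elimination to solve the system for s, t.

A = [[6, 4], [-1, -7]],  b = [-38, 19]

(-5, -2)

Forward elimination on [A|b]:
R2 <- R2 - (-1/6)*R1:  [     0  -19/3   38/3 ]
Row echelon form:
[ 6      4  |   -38 ]
[ 0  -19/3  |  38/3 ]
Back-substitution:
t = (38/3) / (-19/3) = -2
s = (-38 - (4)*(-2)) / 6 = -5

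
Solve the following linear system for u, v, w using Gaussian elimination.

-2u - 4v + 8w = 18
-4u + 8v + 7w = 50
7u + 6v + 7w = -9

(-5, 2, 2)

Forward elimination on [A|b]:
R2 <- R2 - (2)*R1:  [  0  16  -9  14 ]
R3 <- R3 - (-7/2)*R1:  [  0  -8  35  54 ]
R3 <- R3 - (-1/2)*R2:  [    0     0  61/2    61 ]
Row echelon form:
[ -2  -4     8  |  18 ]
[  0  16    -9  |  14 ]
[  0   0  61/2  |  61 ]
Back-substitution:
w = (61) / (61/2) = 2
v = (14 - (-9)*(2)) / 16 = 2
u = (18 - (-4)*(2) - (8)*(2)) / -2 = -5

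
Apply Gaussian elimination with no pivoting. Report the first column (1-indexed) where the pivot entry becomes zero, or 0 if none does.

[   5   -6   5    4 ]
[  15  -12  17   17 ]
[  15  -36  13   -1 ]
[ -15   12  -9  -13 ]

Naive forward elimination:
R2 <- R2 - (3)*R1:  [ 0  6  2  5 ]
R3 <- R3 - (3)*R1:  [   0  -18   -2  -13 ]
R4 <- R4 - (-3)*R1:  [  0  -6   6  -1 ]
R3 <- R3 - (-3)*R2:  [ 0  0  4  2 ]
R4 <- R4 - (-1)*R2:  [ 0  0  8  4 ]
R4 <- R4 - (2)*R3:  [ 0  0  0  0 ]
Matrix at this point:
[ 5  -6  5  4 ]
[ 0   6  2  5 ]
[ 0   0  4  2 ]
[ 0   0  0  0 ]
Pivot entry (4,4) in the last row is zero and there are no rows below to swap with -> zero pivot in column 4 (A is singular).

first zero-pivot column = 4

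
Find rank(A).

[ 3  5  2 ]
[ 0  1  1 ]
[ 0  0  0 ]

Row reduction:
Row echelon form:
[ 3  5  2 ]
[ 0  1  1 ]
[ 0  0  0 ]
Nonzero rows / pivot columns: 2

rank(A) = 2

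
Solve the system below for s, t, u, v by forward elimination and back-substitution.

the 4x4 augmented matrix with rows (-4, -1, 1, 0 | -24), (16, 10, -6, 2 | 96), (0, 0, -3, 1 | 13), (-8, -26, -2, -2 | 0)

(5, -1, -5, -2)

Forward elimination on [A|b]:
R2 <- R2 - (-4)*R1:  [  0   6  -2   2   0 ]
R4 <- R4 - (2)*R1:  [   0  -24   -4   -2   48 ]
R4 <- R4 - (-4)*R2:  [   0    0  -12    6   48 ]
R4 <- R4 - (4)*R3:  [  0   0   0   2  -4 ]
Row echelon form:
[ -4  -1   1  0  |  -24 ]
[  0   6  -2  2  |    0 ]
[  0   0  -3  1  |   13 ]
[  0   0   0  2  |   -4 ]
Back-substitution:
v = (-4) / 2 = -2
u = (13 - (1)*(-2)) / -3 = -5
t = (0 - (-2)*(-5) - (2)*(-2)) / 6 = -1
s = (-24 - (-1)*(-1) - (1)*(-5)) / -4 = 5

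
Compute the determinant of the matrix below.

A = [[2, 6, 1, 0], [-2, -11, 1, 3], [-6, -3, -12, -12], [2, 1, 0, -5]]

Forward elimination:
R2 <- R2 - (-1)*R1:  [  0  -5   2   3 ]
R3 <- R3 - (-3)*R1:  [   0   15   -9  -12 ]
R4 <- R4 - (1)*R1:  [  0  -5  -1  -5 ]
R3 <- R3 - (-3)*R2:  [  0   0  -3  -3 ]
R4 <- R4 - (1)*R2:  [  0   0  -3  -8 ]
R4 <- R4 - (1)*R3:  [  0   0   0  -5 ]
Upper-triangular form:
[ 2   6   1   0 ]
[ 0  -5   2   3 ]
[ 0   0  -3  -3 ]
[ 0   0   0  -5 ]
det(A) = (-1)^0 * (2) * (-5) * (-3) * (-5) = -150  (0 row swaps -> sign +1)

det(A) = -150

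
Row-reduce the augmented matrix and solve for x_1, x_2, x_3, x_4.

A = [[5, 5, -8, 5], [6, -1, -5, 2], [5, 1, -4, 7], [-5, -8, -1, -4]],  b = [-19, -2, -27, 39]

(-1, -2, -2, -4)

Forward elimination on [A|b]:
R2 <- R2 - (6/5)*R1:  [     0     -7   23/5     -4  104/5 ]
R3 <- R3 - (1)*R1:  [  0  -4   4   2  -8 ]
R4 <- R4 - (-1)*R1:  [  0  -3  -9   1  20 ]
R3 <- R3 - (4/7)*R2:  [       0        0    48/35     30/7  -696/35 ]
R4 <- R4 - (3/7)*R2:  [       0        0  -384/35     19/7   388/35 ]
R4 <- R4 - (-8)*R3:  [    0     0     0    37  -148 ]
Row echelon form:
[ 5   5     -8     5  |      -19 ]
[ 0  -7   23/5    -4  |    104/5 ]
[ 0   0  48/35  30/7  |  -696/35 ]
[ 0   0      0    37  |     -148 ]
Back-substitution:
x_4 = (-148) / 37 = -4
x_3 = (-696/35 - (30/7)*(-4)) / (48/35) = -2
x_2 = (104/5 - (23/5)*(-2) - (-4)*(-4)) / -7 = -2
x_1 = (-19 - (5)*(-2) - (-8)*(-2) - (5)*(-4)) / 5 = -1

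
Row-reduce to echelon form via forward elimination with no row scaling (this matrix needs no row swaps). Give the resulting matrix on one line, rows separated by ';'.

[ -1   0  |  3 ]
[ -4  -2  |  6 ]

Forward elimination:
R2 <- R2 - (4)*R1:  [  0  -2  -6 ]
Row echelon form:
[ -1   0  |   3 ]
[  0  -2  |  -6 ]

REF = [-1 0 3; 0 -2 -6]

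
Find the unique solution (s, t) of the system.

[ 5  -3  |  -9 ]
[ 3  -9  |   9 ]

Forward elimination on [A|b]:
R2 <- R2 - (3/5)*R1:  [     0  -36/5   72/5 ]
Row echelon form:
[ 5     -3  |    -9 ]
[ 0  -36/5  |  72/5 ]
Back-substitution:
t = (72/5) / (-36/5) = -2
s = (-9 - (-3)*(-2)) / 5 = -3

(-3, -2)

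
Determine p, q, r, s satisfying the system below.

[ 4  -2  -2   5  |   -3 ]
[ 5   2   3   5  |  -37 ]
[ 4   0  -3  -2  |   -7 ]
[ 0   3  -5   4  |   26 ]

Forward elimination on [A|b]:
R2 <- R2 - (5/4)*R1:  [      0     9/2    11/2    -5/4  -133/4 ]
R3 <- R3 - (1)*R1:  [  0   2  -1  -7  -4 ]
R3 <- R3 - (4/9)*R2:  [     0      0  -31/9  -58/9   97/9 ]
R4 <- R4 - (2/3)*R2:  [     0      0  -26/3   29/6  289/6 ]
R4 <- R4 - (78/31)*R3:  [       0        0        0  1305/62  1305/62 ]
Row echelon form:
[ 4   -2     -2        5  |       -3 ]
[ 0  9/2   11/2     -5/4  |   -133/4 ]
[ 0    0  -31/9    -58/9  |     97/9 ]
[ 0    0      0  1305/62  |  1305/62 ]
Back-substitution:
s = (1305/62) / (1305/62) = 1
r = (97/9 - (-58/9)*(1)) / (-31/9) = -5
q = (-133/4 - (11/2)*(-5) - (-5/4)*(1)) / (9/2) = -1
p = (-3 - (-2)*(-1) - (-2)*(-5) - (5)*(1)) / 4 = -5

(-5, -1, -5, 1)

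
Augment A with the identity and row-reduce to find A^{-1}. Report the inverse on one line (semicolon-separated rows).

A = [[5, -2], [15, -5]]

inverse = [-1 2/5; -3 1]

Gauss-Jordan on [A | I]:
R1 <- (1/5)*R1:  [    1  -2/5  |   1/5     0 ]
R2 <- R2 - (15)*R1:  [  0   1  |  -3   1 ]
R1 <- R1 - (-2/5)*R2:  [   1    0  |   -1  2/5 ]
Right block of [I | A^{-1}] is the inverse:
[ -1  2/5 ]
[ -3    1 ]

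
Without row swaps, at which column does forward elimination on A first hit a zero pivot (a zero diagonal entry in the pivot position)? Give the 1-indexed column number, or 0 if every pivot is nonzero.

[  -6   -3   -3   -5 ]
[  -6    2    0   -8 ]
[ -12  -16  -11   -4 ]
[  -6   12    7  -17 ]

first zero-pivot column = 0

Naive forward elimination:
R2 <- R2 - (1)*R1:  [  0   5   3  -3 ]
R3 <- R3 - (2)*R1:  [   0  -10   -5    6 ]
R4 <- R4 - (1)*R1:  [   0   15   10  -12 ]
R3 <- R3 - (-2)*R2:  [ 0  0  1  0 ]
R4 <- R4 - (3)*R2:  [  0   0   1  -3 ]
R4 <- R4 - (1)*R3:  [  0   0   0  -3 ]
All pivots nonzero; naive elimination completes without hitting a zero pivot.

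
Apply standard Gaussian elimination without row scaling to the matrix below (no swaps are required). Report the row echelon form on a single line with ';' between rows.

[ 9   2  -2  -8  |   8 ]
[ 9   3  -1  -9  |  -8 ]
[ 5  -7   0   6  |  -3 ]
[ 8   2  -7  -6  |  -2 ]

REF = [9 2 -2 -8 8; 0 1 1 -1 -16; 0 0 83/9 7/3 -1235/9; 0 0 0 225/83 -7185/83]

Forward elimination:
R2 <- R2 - (1)*R1:  [   0    1    1   -1  -16 ]
R3 <- R3 - (5/9)*R1:  [     0  -73/9   10/9   94/9  -67/9 ]
R4 <- R4 - (8/9)*R1:  [     0    2/9  -47/9   10/9  -82/9 ]
R3 <- R3 - (-73/9)*R2:  [       0        0     83/9      7/3  -1235/9 ]
R4 <- R4 - (2/9)*R2:  [     0      0  -49/9    4/3  -50/9 ]
R4 <- R4 - (-49/83)*R3:  [        0         0         0    225/83  -7185/83 ]
Row echelon form:
[ 9  2    -2      -8  |         8 ]
[ 0  1     1      -1  |       -16 ]
[ 0  0  83/9     7/3  |   -1235/9 ]
[ 0  0     0  225/83  |  -7185/83 ]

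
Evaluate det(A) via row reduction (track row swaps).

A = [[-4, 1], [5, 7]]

Forward elimination:
R2 <- R2 - (-5/4)*R1:  [    0  33/4 ]
Upper-triangular form:
[ -4     1 ]
[  0  33/4 ]
det(A) = (-1)^0 * (-4) * (33/4) = -33  (0 row swaps -> sign +1)

det(A) = -33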